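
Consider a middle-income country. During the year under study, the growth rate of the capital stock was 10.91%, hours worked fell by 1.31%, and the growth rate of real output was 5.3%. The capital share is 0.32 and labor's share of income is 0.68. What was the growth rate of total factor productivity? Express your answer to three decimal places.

Total factor productivity growth was 2.700%.

Labor's share = 1 − 0.32 = 0.68.
The capital stock: 0.32 × 10.91 = 3.4912 pp.
Hours worked: 0.68 × (-1.31) = -0.8908 pp.
TFP growth = 5.3 − 2.6004 = 2.6996%.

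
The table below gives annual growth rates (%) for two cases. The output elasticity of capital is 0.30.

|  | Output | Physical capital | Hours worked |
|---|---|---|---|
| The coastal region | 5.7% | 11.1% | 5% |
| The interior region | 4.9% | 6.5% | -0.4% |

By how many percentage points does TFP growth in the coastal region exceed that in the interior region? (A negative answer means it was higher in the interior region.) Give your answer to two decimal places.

-4.36 percentage points

Labor's share = 1 − 0.3 = 0.7.
The coastal region: TFP = 5.7 − 3.33 − 3.5 = -1.13%.
The interior region: TFP = 4.9 − 1.95 + 0.28 = 3.23%.
Difference = -1.13 − (3.23) = -4.36 pp.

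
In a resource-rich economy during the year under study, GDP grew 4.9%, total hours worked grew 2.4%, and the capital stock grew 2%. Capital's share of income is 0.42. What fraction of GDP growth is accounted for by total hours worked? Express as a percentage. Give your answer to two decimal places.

28.41%

Labor's share = 1 − 0.42 = 0.58.
Total hours worked contributed 0.58 × 2.4 = 1.392 pp.
Share of growth = 1.392 / 4.9 × 100 = 28.4082%.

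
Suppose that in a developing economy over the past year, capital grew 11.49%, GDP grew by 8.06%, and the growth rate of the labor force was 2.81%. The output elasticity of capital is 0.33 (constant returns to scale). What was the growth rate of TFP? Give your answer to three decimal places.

2.386%

Labor's share = 1 − 0.33 = 0.67.
Capital: 0.33 × 11.49 = 3.7917 pp.
The labor force: 0.67 × 2.81 = 1.8827 pp.
TFP growth = 8.06 − 5.6744 = 2.3856%.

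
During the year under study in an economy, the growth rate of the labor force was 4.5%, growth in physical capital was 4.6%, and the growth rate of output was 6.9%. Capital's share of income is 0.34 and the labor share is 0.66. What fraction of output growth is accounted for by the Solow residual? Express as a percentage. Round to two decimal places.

Labor's share = 1 − 0.34 = 0.66.
Physical capital: 0.34 × 4.6 = 1.564 pp.
The labor force: 0.66 × 4.5 = 2.97 pp.
TFP growth = 6.9 − 4.534 = 2.366%.
TFP share of growth = 2.366 / 6.9 × 100 = 34.2899%.

The Solow residual accounted for 34.29% of growth.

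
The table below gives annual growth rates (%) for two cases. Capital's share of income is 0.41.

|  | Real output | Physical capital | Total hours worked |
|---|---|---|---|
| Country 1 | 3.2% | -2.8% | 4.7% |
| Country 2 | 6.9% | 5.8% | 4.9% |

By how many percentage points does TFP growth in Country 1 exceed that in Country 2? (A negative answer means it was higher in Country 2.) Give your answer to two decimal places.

-0.06 percentage points

Labor's share = 1 − 0.41 = 0.59.
Country 1: TFP = 3.2 + 1.148 − 2.773 = 1.575%.
Country 2: TFP = 6.9 − 2.378 − 2.891 = 1.631%.
Difference = 1.575 − (1.631) = -0.056 pp.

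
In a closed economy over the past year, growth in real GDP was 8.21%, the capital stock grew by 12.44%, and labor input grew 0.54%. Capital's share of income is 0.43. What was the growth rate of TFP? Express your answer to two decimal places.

TFP grew 2.55%.

Labor's share = 1 − 0.43 = 0.57.
The capital stock: 0.43 × 12.44 = 5.3492 pp.
Labor input: 0.57 × 0.54 = 0.3078 pp.
TFP growth = 8.21 − 5.657 = 2.553%.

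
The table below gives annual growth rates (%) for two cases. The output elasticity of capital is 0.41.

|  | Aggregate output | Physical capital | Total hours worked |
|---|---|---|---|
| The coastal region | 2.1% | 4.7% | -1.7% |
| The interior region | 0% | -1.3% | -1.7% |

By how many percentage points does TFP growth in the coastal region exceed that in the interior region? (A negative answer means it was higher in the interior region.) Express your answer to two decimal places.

Labor's share = 1 − 0.41 = 0.59.
The coastal region: TFP = 2.1 − 1.927 + 1.003 = 1.176%.
The interior region: TFP = 0 + 0.533 + 1.003 = 1.536%.
Difference = 1.176 − (1.536) = -0.36 pp.

-0.36 percentage points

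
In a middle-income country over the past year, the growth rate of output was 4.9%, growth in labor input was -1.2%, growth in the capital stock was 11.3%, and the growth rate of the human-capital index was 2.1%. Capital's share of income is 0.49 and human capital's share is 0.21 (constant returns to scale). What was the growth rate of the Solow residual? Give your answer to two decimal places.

Labor's share = 1 − 0.49 − 0.21 = 0.3.
The capital stock: 0.49 × 11.3 = 5.537 pp.
The human-capital index: 0.21 × 2.1 = 0.441 pp.
Labor input: 0.3 × (-1.2) = -0.36 pp.
TFP growth = 4.9 − 5.618 = -0.718%.

-0.72%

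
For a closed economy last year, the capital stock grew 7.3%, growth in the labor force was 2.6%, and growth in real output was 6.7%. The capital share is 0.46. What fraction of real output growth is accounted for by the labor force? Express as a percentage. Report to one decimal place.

Labor's share = 1 − 0.46 = 0.54.
The labor force contributed 0.54 × 2.6 = 1.404 pp.
Share of growth = 1.404 / 6.7 × 100 = 20.955%.

21.0%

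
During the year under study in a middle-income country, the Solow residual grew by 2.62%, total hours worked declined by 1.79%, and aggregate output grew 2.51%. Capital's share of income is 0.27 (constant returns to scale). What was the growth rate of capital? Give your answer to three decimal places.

Labor's share = 1 − 0.27 = 0.73.
gY = gA + 0.73×(-1.79) + 0.27×g.
0.27×g = 2.51 − 2.62 + 1.3067 = 1.1967.
g = 1.1967 / 0.27 = 4.43222%.

Capital grew 4.432%.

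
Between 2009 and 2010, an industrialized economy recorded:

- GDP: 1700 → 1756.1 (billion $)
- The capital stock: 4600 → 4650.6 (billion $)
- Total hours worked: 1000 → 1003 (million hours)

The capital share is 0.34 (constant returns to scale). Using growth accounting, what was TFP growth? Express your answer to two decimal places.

GDP growth = (1756.1 − 1700) / 1700 = 3.3%.
The capital stock growth = (4650.6 − 4600) / 4600 = 1.1%.
Total hours worked growth = (1003 − 1000) / 1000 = 0.3%.
Labor's share = 1 − 0.34 = 0.66.
The capital stock: 0.34 × 1.1 = 0.374 pp.
Total hours worked: 0.66 × 0.3 = 0.198 pp.
TFP growth = 3.3 − 0.572 = 2.728%.

2.73%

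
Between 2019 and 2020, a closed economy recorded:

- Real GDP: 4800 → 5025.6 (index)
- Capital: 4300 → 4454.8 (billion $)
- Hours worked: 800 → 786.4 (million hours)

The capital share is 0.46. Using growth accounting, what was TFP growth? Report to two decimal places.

Real GDP growth = (5025.6 − 4800) / 4800 = 4.7%.
Capital growth = (4454.8 − 4300) / 4300 = 3.6%.
Hours worked growth = (786.4 − 800) / 800 = -1.7%.
Labor's share = 1 − 0.46 = 0.54.
Capital: 0.46 × 3.6 = 1.656 pp.
Hours worked: 0.54 × (-1.7) = -0.918 pp.
TFP growth = 4.7 − 0.738 = 3.962%.

3.96%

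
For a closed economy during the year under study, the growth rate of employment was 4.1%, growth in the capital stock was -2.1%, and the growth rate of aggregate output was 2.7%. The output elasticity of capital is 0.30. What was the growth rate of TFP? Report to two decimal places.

0.46%

Labor's share = 1 − 0.3 = 0.7.
The capital stock: 0.3 × (-2.1) = -0.63 pp.
Employment: 0.7 × 4.1 = 2.87 pp.
TFP growth = 2.7 − 2.24 = 0.46%.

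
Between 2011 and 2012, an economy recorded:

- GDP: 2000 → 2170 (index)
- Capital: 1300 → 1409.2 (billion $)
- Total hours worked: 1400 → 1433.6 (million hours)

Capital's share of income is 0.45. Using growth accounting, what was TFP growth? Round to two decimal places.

3.40%

GDP growth = (2170 − 2000) / 2000 = 8.5%.
Capital growth = (1409.2 − 1300) / 1300 = 8.4%.
Total hours worked growth = (1433.6 − 1400) / 1400 = 2.4%.
Labor's share = 1 − 0.45 = 0.55.
Capital: 0.45 × 8.4 = 3.78 pp.
Total hours worked: 0.55 × 2.4 = 1.32 pp.
TFP growth = 8.5 − 5.1 = 3.4%.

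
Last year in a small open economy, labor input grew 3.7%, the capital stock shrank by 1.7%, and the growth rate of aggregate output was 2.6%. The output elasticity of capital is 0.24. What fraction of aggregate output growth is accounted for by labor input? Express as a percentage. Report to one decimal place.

Labor's share = 1 − 0.24 = 0.76.
Labor input contributed 0.76 × 3.7 = 2.812 pp.
Share of growth = 2.812 / 2.6 × 100 = 108.154%.

108.2%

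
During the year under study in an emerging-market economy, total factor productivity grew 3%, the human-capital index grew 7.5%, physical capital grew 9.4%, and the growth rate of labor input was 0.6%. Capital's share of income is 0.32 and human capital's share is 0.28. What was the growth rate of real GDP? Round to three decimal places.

Real GDP growth was 8.348%.

Labor's share = 1 − 0.32 − 0.28 = 0.4.
Physical capital: 0.32 × 9.4 = 3.008 pp.
The human-capital index: 0.28 × 7.5 = 2.1 pp.
Labor input: 0.4 × 0.6 = 0.24 pp.
Output growth = 3 + 5.348 = 8.348%.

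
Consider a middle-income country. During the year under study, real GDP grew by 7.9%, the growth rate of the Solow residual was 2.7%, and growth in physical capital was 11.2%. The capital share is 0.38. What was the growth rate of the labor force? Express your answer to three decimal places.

Labor's share = 1 − 0.38 = 0.62.
gY = gA + 0.38×11.2 + 0.62×g.
0.62×g = 7.9 − 2.7 − 4.256 = 0.944.
g = 0.944 / 0.62 = 1.52258%.

The labor force growth was 1.523%.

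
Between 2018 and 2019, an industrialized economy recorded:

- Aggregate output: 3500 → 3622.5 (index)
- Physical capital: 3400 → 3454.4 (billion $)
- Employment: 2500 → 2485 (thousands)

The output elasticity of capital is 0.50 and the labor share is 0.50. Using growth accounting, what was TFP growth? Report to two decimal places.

TFP grew 3.00%.

Aggregate output growth = (3622.5 − 3500) / 3500 = 3.5%.
Physical capital growth = (3454.4 − 3400) / 3400 = 1.6%.
Employment growth = (2485 − 2500) / 2500 = -0.6%.
Labor's share = 1 − 0.5 = 0.5.
Physical capital: 0.5 × 1.6 = 0.8 pp.
Employment: 0.5 × (-0.6) = -0.3 pp.
TFP growth = 3.5 − 0.5 = 3%.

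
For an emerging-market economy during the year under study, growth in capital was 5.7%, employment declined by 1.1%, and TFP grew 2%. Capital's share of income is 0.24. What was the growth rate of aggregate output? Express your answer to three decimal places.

Aggregate output growth was 2.532%.

Labor's share = 1 − 0.24 = 0.76.
Capital: 0.24 × 5.7 = 1.368 pp.
Employment: 0.76 × (-1.1) = -0.836 pp.
Output growth = 2 + 0.532 = 2.532%.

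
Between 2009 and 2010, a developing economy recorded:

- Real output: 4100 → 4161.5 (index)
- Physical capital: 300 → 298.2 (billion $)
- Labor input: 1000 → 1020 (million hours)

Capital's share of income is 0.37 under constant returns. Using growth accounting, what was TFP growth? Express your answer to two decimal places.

TFP growth was 0.46%.

Real output growth = (4161.5 − 4100) / 4100 = 1.5%.
Physical capital growth = (298.2 − 300) / 300 = -0.6%.
Labor input growth = (1020 − 1000) / 1000 = 2%.
Labor's share = 1 − 0.37 = 0.63.
Physical capital: 0.37 × (-0.6) = -0.222 pp.
Labor input: 0.63 × 2 = 1.26 pp.
TFP growth = 1.5 − 1.038 = 0.462%.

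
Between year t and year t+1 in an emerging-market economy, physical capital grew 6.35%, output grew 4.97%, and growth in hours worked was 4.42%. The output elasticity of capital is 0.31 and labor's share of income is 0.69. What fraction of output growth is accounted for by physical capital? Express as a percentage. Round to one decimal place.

Physical capital accounted for 39.6% of growth.

Physical capital contributed 0.31 × 6.35 = 1.9685 pp.
Share of growth = 1.9685 / 4.97 × 100 = 39.608%.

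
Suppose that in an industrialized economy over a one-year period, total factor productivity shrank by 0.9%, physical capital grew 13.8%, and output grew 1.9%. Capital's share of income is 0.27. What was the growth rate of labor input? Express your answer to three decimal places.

-1.268%

Labor's share = 1 − 0.27 = 0.73.
gY = gA + 0.27×13.8 + 0.73×g.
0.73×g = 1.9 + 0.9 − 3.726 = -0.926.
g = -0.926 / 0.73 = -1.26849%.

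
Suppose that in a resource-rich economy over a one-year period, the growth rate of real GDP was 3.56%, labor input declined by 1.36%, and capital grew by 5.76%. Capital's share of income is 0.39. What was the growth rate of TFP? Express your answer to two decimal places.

TFP grew 2.14%.

Labor's share = 1 − 0.39 = 0.61.
Capital: 0.39 × 5.76 = 2.2464 pp.
Labor input: 0.61 × (-1.36) = -0.8296 pp.
TFP growth = 3.56 − 1.4168 = 2.1432%.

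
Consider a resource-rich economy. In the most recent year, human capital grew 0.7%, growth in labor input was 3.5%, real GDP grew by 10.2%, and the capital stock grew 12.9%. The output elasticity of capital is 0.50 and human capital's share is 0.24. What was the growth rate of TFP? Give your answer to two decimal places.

Labor's share = 1 − 0.5 − 0.24 = 0.26.
The capital stock: 0.5 × 12.9 = 6.45 pp.
Human capital: 0.24 × 0.7 = 0.168 pp.
Labor input: 0.26 × 3.5 = 0.91 pp.
TFP growth = 10.2 − 7.528 = 2.672%.

2.67%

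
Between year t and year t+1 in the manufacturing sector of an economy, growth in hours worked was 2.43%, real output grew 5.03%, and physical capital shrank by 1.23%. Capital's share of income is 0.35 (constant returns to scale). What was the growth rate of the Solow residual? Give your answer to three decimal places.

3.881%

Labor's share = 1 − 0.35 = 0.65.
Physical capital: 0.35 × (-1.23) = -0.4305 pp.
Hours worked: 0.65 × 2.43 = 1.5795 pp.
TFP growth = 5.03 − 1.149 = 3.881%.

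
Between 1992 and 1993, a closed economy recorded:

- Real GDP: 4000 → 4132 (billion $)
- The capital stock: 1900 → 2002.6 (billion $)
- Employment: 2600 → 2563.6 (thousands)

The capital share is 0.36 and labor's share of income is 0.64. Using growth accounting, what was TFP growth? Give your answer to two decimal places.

TFP grew 2.25%.

Real GDP growth = (4132 − 4000) / 4000 = 3.3%.
The capital stock growth = (2002.6 − 1900) / 1900 = 5.4%.
Employment growth = (2563.6 − 2600) / 2600 = -1.4%.
Labor's share = 1 − 0.36 = 0.64.
The capital stock: 0.36 × 5.4 = 1.944 pp.
Employment: 0.64 × (-1.4) = -0.896 pp.
TFP growth = 3.3 − 1.048 = 2.252%.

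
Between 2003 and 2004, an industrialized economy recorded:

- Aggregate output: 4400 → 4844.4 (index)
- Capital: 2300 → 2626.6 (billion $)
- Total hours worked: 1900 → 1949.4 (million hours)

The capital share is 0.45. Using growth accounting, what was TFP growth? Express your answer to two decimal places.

Aggregate output growth = (4844.4 − 4400) / 4400 = 10.1%.
Capital growth = (2626.6 − 2300) / 2300 = 14.2%.
Total hours worked growth = (1949.4 − 1900) / 1900 = 2.6%.
Labor's share = 1 − 0.45 = 0.55.
Capital: 0.45 × 14.2 = 6.39 pp.
Total hours worked: 0.55 × 2.6 = 1.43 pp.
TFP growth = 10.1 − 7.82 = 2.28%.

TFP growth was 2.28%.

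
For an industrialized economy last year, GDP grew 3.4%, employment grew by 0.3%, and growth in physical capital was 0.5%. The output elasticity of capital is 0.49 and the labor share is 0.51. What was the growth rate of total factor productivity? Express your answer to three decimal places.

3.002%

Labor's share = 1 − 0.49 = 0.51.
Physical capital: 0.49 × 0.5 = 0.245 pp.
Employment: 0.51 × 0.3 = 0.153 pp.
TFP growth = 3.4 − 0.398 = 3.002%.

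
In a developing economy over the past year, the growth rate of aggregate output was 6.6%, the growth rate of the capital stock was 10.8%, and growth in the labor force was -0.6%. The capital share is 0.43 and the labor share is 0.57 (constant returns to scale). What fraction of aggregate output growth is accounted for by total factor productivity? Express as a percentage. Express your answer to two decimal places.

Labor's share = 1 − 0.43 = 0.57.
The capital stock: 0.43 × 10.8 = 4.644 pp.
The labor force: 0.57 × (-0.6) = -0.342 pp.
TFP growth = 6.6 − 4.302 = 2.298%.
TFP share of growth = 2.298 / 6.6 × 100 = 34.8182%.

34.82%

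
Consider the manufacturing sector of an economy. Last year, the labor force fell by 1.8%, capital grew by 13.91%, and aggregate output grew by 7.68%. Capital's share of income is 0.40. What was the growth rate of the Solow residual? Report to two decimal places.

3.20%

Labor's share = 1 − 0.4 = 0.6.
Capital: 0.4 × 13.91 = 5.564 pp.
The labor force: 0.6 × (-1.8) = -1.08 pp.
TFP growth = 7.68 − 4.484 = 3.196%.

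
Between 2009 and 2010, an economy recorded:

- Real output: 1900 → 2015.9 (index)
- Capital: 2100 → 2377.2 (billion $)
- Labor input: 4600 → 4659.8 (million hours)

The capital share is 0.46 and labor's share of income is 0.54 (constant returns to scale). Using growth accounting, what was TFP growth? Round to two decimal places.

-0.67%

Real output growth = (2015.9 − 1900) / 1900 = 6.1%.
Capital growth = (2377.2 − 2100) / 2100 = 13.2%.
Labor input growth = (4659.8 − 4600) / 4600 = 1.3%.
Labor's share = 1 − 0.46 = 0.54.
Capital: 0.46 × 13.2 = 6.072 pp.
Labor input: 0.54 × 1.3 = 0.702 pp.
TFP growth = 6.1 − 6.774 = -0.674%.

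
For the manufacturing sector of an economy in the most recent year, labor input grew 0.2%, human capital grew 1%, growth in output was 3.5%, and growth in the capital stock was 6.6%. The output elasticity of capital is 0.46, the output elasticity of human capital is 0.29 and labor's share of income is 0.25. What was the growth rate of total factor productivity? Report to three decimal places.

Total factor productivity grew 0.124%.

Labor's share = 1 − 0.46 − 0.29 = 0.25.
The capital stock: 0.46 × 6.6 = 3.036 pp.
Human capital: 0.29 × 1 = 0.29 pp.
Labor input: 0.25 × 0.2 = 0.05 pp.
TFP growth = 3.5 − 3.376 = 0.124%.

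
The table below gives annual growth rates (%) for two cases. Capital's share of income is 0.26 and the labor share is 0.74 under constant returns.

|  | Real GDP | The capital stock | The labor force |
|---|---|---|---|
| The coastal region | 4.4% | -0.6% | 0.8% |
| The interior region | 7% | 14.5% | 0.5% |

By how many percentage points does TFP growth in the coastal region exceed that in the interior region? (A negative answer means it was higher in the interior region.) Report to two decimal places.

Labor's share = 1 − 0.26 = 0.74.
The coastal region: TFP = 4.4 + 0.156 − 0.592 = 3.964%.
The interior region: TFP = 7 − 3.77 − 0.37 = 2.86%.
Difference = 3.964 − (2.86) = 1.104 pp.

1.10 percentage points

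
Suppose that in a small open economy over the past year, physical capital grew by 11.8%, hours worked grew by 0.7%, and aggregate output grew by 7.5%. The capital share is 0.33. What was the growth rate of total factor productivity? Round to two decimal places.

Labor's share = 1 − 0.33 = 0.67.
Physical capital: 0.33 × 11.8 = 3.894 pp.
Hours worked: 0.67 × 0.7 = 0.469 pp.
TFP growth = 7.5 − 4.363 = 3.137%.

Total factor productivity grew 3.14%.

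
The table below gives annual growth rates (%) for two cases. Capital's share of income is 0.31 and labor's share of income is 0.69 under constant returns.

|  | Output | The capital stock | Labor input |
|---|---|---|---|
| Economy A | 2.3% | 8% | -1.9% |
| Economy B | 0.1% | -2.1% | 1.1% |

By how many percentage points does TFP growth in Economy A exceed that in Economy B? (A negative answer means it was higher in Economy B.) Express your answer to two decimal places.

1.14 percentage points

Labor's share = 1 − 0.31 = 0.69.
Economy A: TFP = 2.3 − 2.48 + 1.311 = 1.131%.
Economy B: TFP = 0.1 + 0.651 − 0.759 = -0.008%.
Difference = 1.131 − (-0.008) = 1.139 pp.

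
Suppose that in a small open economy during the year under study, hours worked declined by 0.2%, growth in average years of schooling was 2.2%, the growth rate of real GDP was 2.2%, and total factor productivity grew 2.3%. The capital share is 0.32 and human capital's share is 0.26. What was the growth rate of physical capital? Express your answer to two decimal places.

Labor's share = 1 − 0.32 − 0.26 = 0.42.
gY = gA + 0.26×2.2 + 0.42×(-0.2) + 0.32×g.
0.32×g = 2.2 − 2.3 − 0.488 = -0.588.
g = -0.588 / 0.32 = -1.8375%.

-1.84%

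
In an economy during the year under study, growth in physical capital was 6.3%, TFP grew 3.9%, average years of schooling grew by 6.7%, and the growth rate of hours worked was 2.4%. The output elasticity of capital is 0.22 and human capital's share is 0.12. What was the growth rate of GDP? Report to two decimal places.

Labor's share = 1 − 0.22 − 0.12 = 0.66.
Physical capital: 0.22 × 6.3 = 1.386 pp.
Average years of schooling: 0.12 × 6.7 = 0.804 pp.
Hours worked: 0.66 × 2.4 = 1.584 pp.
Output growth = 3.9 + 3.774 = 7.674%.

7.67%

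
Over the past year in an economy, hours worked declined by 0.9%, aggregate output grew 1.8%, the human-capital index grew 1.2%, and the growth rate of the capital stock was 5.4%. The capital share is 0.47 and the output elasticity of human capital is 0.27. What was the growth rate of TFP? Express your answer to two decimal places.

-0.83%

Labor's share = 1 − 0.47 − 0.27 = 0.26.
The capital stock: 0.47 × 5.4 = 2.538 pp.
The human-capital index: 0.27 × 1.2 = 0.324 pp.
Hours worked: 0.26 × (-0.9) = -0.234 pp.
TFP growth = 1.8 − 2.628 = -0.828%.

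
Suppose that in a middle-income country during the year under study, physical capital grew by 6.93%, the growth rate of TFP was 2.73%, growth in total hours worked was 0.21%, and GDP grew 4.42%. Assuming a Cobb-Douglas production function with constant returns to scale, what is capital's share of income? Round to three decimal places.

gY = gA + α·gK + (1−α)·gL, so gY − gA − gL = α(gK − gL).
4.42 − 2.73 − 0.21 = α × (6.93 − 0.21).
1.48 = 6.72 α, so α = 0.22024.

0.220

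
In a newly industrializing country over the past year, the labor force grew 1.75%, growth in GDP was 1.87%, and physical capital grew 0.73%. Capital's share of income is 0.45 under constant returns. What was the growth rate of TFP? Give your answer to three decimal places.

0.579%

Labor's share = 1 − 0.45 = 0.55.
Physical capital: 0.45 × 0.73 = 0.3285 pp.
The labor force: 0.55 × 1.75 = 0.9625 pp.
TFP growth = 1.87 − 1.291 = 0.579%.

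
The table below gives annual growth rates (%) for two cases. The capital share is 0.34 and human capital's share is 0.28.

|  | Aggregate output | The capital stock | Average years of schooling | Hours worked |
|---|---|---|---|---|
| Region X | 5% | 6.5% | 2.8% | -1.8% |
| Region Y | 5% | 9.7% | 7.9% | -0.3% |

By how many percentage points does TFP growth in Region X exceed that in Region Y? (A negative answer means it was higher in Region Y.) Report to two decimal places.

Labor's share = 1 − 0.34 − 0.28 = 0.38.
Region X: TFP = 5 − 2.21 − 0.784 + 0.684 = 2.69%.
Region Y: TFP = 5 − 3.298 − 2.212 + 0.114 = -0.396%.
Difference = 2.69 − (-0.396) = 3.086 pp.

3.09 percentage points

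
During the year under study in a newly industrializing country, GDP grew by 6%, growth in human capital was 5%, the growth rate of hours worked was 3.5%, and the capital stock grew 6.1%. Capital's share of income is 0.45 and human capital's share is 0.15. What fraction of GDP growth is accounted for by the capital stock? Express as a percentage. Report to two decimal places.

The capital stock accounted for 45.75% of growth.

The capital stock contributed 0.45 × 6.1 = 2.745 pp.
Share of growth = 2.745 / 6 × 100 = 45.75%.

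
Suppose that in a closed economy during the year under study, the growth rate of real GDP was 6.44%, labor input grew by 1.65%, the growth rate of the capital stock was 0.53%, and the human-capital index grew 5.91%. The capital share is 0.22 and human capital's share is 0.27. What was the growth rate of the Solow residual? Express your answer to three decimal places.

3.886%

Labor's share = 1 − 0.22 − 0.27 = 0.51.
The capital stock: 0.22 × 0.53 = 0.1166 pp.
The human-capital index: 0.27 × 5.91 = 1.5957 pp.
Labor input: 0.51 × 1.65 = 0.8415 pp.
TFP growth = 6.44 − 2.5538 = 3.8862%.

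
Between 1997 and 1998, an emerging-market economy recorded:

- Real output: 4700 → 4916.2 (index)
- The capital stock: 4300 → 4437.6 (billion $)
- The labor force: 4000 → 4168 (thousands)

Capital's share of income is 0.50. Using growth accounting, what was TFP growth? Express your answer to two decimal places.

TFP grew 0.90%.

Real output growth = (4916.2 − 4700) / 4700 = 4.6%.
The capital stock growth = (4437.6 − 4300) / 4300 = 3.2%.
The labor force growth = (4168 − 4000) / 4000 = 4.2%.
Labor's share = 1 − 0.5 = 0.5.
The capital stock: 0.5 × 3.2 = 1.6 pp.
The labor force: 0.5 × 4.2 = 2.1 pp.
TFP growth = 4.6 − 3.7 = 0.9%.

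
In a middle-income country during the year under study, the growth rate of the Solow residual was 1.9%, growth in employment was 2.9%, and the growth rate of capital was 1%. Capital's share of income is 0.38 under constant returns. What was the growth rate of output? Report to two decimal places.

4.08%

Labor's share = 1 − 0.38 = 0.62.
Capital: 0.38 × 1 = 0.38 pp.
Employment: 0.62 × 2.9 = 1.798 pp.
Output growth = 1.9 + 2.178 = 4.078%.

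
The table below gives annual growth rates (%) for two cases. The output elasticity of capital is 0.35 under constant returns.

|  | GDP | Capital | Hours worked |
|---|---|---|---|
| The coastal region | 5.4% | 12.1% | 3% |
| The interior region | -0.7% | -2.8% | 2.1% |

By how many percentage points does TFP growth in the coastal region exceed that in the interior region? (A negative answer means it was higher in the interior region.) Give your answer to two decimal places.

0.30 percentage points

Labor's share = 1 − 0.35 = 0.65.
The coastal region: TFP = 5.4 − 4.235 − 1.95 = -0.785%.
The interior region: TFP = -0.7 + 0.98 − 1.365 = -1.085%.
Difference = -0.785 − (-1.085) = 0.3 pp.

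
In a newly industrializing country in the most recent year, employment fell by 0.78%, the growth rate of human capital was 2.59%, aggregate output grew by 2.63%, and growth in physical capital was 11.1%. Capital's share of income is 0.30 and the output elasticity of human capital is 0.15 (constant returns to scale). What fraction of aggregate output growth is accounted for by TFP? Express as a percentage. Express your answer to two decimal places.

-25.08%

Labor's share = 1 − 0.3 − 0.15 = 0.55.
Physical capital: 0.3 × 11.1 = 3.33 pp.
Human capital: 0.15 × 2.59 = 0.3885 pp.
Employment: 0.55 × (-0.78) = -0.429 pp.
TFP growth = 2.63 − 3.2895 = -0.6595%.
TFP share of growth = -0.6595 / 2.63 × 100 = -25.076%.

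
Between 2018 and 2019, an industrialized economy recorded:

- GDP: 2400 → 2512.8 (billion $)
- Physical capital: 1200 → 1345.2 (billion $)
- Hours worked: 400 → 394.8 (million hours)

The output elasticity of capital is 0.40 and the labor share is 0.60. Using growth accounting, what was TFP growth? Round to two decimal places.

GDP growth = (2512.8 − 2400) / 2400 = 4.7%.
Physical capital growth = (1345.2 − 1200) / 1200 = 12.1%.
Hours worked growth = (394.8 − 400) / 400 = -1.3%.
Labor's share = 1 − 0.4 = 0.6.
Physical capital: 0.4 × 12.1 = 4.84 pp.
Hours worked: 0.6 × (-1.3) = -0.78 pp.
TFP growth = 4.7 − 4.06 = 0.64%.

0.64%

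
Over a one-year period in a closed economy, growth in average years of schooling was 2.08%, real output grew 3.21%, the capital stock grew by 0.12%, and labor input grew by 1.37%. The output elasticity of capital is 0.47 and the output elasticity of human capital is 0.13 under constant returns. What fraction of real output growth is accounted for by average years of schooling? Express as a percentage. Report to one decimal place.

Average years of schooling contributed 0.13 × 2.08 = 0.2704 pp.
Share of growth = 0.2704 / 3.21 × 100 = 8.424%.

Average years of schooling accounted for 8.4% of growth.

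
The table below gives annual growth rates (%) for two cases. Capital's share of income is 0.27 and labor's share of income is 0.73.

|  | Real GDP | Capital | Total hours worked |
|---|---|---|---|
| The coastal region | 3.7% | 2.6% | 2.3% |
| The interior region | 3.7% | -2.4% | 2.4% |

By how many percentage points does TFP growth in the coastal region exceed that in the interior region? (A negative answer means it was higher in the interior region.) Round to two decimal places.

Labor's share = 1 − 0.27 = 0.73.
The coastal region: TFP = 3.7 − 0.702 − 1.679 = 1.319%.
The interior region: TFP = 3.7 + 0.648 − 1.752 = 2.596%.
Difference = 1.319 − (2.596) = -1.277 pp.

-1.28 percentage points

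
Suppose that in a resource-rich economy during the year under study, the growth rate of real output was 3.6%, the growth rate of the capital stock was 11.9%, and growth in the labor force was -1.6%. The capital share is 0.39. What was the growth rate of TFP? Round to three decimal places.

Labor's share = 1 − 0.39 = 0.61.
The capital stock: 0.39 × 11.9 = 4.641 pp.
The labor force: 0.61 × (-1.6) = -0.976 pp.
TFP growth = 3.6 − 3.665 = -0.065%.

-0.065%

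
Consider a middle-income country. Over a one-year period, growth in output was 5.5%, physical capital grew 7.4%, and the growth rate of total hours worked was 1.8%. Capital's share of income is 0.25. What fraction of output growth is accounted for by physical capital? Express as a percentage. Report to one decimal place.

Physical capital contributed 0.25 × 7.4 = 1.85 pp.
Share of growth = 1.85 / 5.5 × 100 = 33.636%.

Physical capital accounted for 33.6% of growth.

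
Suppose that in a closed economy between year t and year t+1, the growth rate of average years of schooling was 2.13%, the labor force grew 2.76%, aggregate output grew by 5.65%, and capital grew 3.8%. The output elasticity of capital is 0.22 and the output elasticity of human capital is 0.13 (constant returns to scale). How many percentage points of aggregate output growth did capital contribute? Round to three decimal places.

0.836 pp

Contribution = share × growth = 0.22 × 3.8 = 0.836 pp.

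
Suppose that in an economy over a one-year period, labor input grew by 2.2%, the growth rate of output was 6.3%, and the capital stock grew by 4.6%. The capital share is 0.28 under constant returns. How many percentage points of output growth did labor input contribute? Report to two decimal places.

Labor's share = 1 − 0.28 = 0.72.
Contribution = share × growth = 0.72 × 2.2 = 1.584 pp.

1.58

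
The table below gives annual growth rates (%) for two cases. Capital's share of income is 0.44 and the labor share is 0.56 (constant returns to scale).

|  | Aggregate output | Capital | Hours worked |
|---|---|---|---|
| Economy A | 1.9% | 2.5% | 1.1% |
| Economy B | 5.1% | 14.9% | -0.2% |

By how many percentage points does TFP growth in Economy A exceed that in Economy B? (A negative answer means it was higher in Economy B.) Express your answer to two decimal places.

1.53 percentage points

Labor's share = 1 − 0.44 = 0.56.
Economy A: TFP = 1.9 − 1.1 − 0.616 = 0.184%.
Economy B: TFP = 5.1 − 6.556 + 0.112 = -1.344%.
Difference = 0.184 − (-1.344) = 1.528 pp.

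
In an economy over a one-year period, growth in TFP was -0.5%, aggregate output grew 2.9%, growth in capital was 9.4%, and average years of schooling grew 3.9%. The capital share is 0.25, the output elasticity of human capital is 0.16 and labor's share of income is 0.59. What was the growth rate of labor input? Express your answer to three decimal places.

Labor's share = 1 − 0.25 − 0.16 = 0.59.
gY = gA + 0.25×9.4 + 0.16×3.9 + 0.59×g.
0.59×g = 2.9 + 0.5 − 2.974 = 0.426.
g = 0.426 / 0.59 = 0.72203%.

0.722%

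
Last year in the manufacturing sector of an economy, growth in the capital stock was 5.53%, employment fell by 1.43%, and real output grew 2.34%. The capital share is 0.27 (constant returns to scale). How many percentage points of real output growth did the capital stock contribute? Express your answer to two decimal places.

1.49

Contribution = share × growth = 0.27 × 5.53 = 1.4931 pp.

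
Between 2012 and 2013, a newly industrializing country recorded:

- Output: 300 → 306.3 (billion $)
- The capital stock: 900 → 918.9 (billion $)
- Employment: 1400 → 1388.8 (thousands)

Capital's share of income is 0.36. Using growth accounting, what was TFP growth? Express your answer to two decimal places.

TFP growth was 1.86%.

Output growth = (306.3 − 300) / 300 = 2.1%.
The capital stock growth = (918.9 − 900) / 900 = 2.1%.
Employment growth = (1388.8 − 1400) / 1400 = -0.8%.
Labor's share = 1 − 0.36 = 0.64.
The capital stock: 0.36 × 2.1 = 0.756 pp.
Employment: 0.64 × (-0.8) = -0.512 pp.
TFP growth = 2.1 − 0.244 = 1.856%.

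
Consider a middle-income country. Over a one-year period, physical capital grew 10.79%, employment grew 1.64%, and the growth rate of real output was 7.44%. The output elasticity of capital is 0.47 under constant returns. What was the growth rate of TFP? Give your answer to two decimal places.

Labor's share = 1 − 0.47 = 0.53.
Physical capital: 0.47 × 10.79 = 5.0713 pp.
Employment: 0.53 × 1.64 = 0.8692 pp.
TFP growth = 7.44 − 5.9405 = 1.4995%.

TFP growth was 1.50%.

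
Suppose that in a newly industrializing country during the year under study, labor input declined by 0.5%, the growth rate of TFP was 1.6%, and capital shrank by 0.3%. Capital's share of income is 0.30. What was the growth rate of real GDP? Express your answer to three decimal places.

Real GDP growth was 1.160%.

Labor's share = 1 − 0.3 = 0.7.
Capital: 0.3 × (-0.3) = -0.09 pp.
Labor input: 0.7 × (-0.5) = -0.35 pp.
Output growth = 1.6 + (-0.44) = 1.16%.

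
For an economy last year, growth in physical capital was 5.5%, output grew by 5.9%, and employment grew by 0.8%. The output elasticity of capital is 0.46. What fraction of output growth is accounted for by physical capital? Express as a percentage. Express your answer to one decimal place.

Physical capital contributed 0.46 × 5.5 = 2.53 pp.
Share of growth = 2.53 / 5.9 × 100 = 42.881%.

42.9%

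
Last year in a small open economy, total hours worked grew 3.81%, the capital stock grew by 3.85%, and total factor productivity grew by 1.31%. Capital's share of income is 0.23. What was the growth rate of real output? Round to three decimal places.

Labor's share = 1 − 0.23 = 0.77.
The capital stock: 0.23 × 3.85 = 0.8855 pp.
Total hours worked: 0.77 × 3.81 = 2.9337 pp.
Output growth = 1.31 + 3.8192 = 5.1292%.

5.129%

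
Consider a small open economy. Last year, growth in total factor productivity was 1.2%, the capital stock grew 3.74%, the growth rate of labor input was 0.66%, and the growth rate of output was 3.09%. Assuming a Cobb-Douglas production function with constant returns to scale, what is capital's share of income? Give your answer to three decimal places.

Capital's share of income is 0.399.

gY = gA + α·gK + (1−α)·gL, so gY − gA − gL = α(gK − gL).
3.09 − 1.2 − 0.66 = α × (3.74 − 0.66).
1.23 = 3.08 α, so α = 0.39935.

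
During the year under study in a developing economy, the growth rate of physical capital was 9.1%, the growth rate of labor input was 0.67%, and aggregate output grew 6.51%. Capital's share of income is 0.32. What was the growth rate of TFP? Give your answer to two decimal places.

3.14%

Labor's share = 1 − 0.32 = 0.68.
Physical capital: 0.32 × 9.1 = 2.912 pp.
Labor input: 0.68 × 0.67 = 0.4556 pp.
TFP growth = 6.51 − 3.3676 = 3.1424%.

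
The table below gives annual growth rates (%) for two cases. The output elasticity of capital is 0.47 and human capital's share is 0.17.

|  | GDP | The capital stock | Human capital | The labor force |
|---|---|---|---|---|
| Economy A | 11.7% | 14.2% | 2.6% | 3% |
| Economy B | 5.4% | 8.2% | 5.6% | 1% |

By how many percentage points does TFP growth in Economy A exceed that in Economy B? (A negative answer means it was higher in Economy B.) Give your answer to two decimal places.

Labor's share = 1 − 0.47 − 0.17 = 0.36.
Economy A: TFP = 11.7 − 6.674 − 0.442 − 1.08 = 3.504%.
Economy B: TFP = 5.4 − 3.854 − 0.952 − 0.36 = 0.234%.
Difference = 3.504 − (0.234) = 3.27 pp.

3.27 percentage points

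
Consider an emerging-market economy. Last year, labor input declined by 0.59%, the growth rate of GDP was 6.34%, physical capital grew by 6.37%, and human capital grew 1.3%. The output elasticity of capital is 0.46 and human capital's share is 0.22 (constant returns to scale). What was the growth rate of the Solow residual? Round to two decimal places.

Labor's share = 1 − 0.46 − 0.22 = 0.32.
Physical capital: 0.46 × 6.37 = 2.9302 pp.
Human capital: 0.22 × 1.3 = 0.286 pp.
Labor input: 0.32 × (-0.59) = -0.1888 pp.
TFP growth = 6.34 − 3.0274 = 3.3126%.

3.31%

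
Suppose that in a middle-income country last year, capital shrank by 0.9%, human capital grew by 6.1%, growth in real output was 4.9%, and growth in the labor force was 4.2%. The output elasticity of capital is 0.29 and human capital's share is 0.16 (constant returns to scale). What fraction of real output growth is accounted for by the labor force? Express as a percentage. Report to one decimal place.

The labor force accounted for 47.1% of growth.

Labor's share = 1 − 0.29 − 0.16 = 0.55.
The labor force contributed 0.55 × 4.2 = 2.31 pp.
Share of growth = 2.31 / 4.9 × 100 = 47.143%.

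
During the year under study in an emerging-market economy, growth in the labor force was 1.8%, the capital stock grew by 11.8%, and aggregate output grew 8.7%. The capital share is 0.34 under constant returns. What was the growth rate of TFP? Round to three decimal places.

Labor's share = 1 − 0.34 = 0.66.
The capital stock: 0.34 × 11.8 = 4.012 pp.
The labor force: 0.66 × 1.8 = 1.188 pp.
TFP growth = 8.7 − 5.2 = 3.5%.

TFP grew 3.500%.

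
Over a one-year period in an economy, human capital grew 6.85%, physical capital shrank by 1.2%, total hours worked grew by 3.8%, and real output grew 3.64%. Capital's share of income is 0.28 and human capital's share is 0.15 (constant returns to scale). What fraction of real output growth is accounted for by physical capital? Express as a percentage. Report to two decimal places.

Physical capital accounted for -9.23% of growth.

Physical capital contributed 0.28 × (-1.2) = -0.336 pp.
Share of growth = -0.336 / 3.64 × 100 = -9.2308%.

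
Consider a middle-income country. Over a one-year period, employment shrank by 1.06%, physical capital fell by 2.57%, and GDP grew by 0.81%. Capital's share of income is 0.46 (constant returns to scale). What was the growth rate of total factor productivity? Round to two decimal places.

2.56%

Labor's share = 1 − 0.46 = 0.54.
Physical capital: 0.46 × (-2.57) = -1.1822 pp.
Employment: 0.54 × (-1.06) = -0.5724 pp.
TFP growth = 0.81 + 1.7546 = 2.5646%.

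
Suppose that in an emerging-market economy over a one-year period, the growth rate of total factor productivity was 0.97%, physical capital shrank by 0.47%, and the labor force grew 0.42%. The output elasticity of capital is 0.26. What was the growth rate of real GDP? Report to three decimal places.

Labor's share = 1 − 0.26 = 0.74.
Physical capital: 0.26 × (-0.47) = -0.1222 pp.
The labor force: 0.74 × 0.42 = 0.3108 pp.
Output growth = 0.97 + 0.1886 = 1.1586%.

1.159%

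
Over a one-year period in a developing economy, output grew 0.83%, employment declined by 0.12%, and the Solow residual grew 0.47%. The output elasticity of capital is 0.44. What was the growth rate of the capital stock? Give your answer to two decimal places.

Labor's share = 1 − 0.44 = 0.56.
gY = gA + 0.56×(-0.12) + 0.44×g.
0.44×g = 0.83 − 0.47 + 0.0672 = 0.4272.
g = 0.4272 / 0.44 = 0.9709%.

The capital stock grew 0.97%.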